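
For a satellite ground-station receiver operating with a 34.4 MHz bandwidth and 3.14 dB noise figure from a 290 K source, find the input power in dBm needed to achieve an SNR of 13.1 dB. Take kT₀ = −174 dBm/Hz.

−82.4 dBm

Sensitivity = −174 + 10 log₁₀(B) + NF + SNR_min
= −174 + 75.37 + 3.14 + 13.1
= −82.39 dBm → −82.4 dBm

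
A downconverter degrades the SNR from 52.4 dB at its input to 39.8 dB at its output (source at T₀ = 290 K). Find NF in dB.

12.6 dB

NF (dB) = SNR_in(dB) − SNR_out(dB) when the source is at T₀
NF = 52.4 − 39.8 = 12.6 dB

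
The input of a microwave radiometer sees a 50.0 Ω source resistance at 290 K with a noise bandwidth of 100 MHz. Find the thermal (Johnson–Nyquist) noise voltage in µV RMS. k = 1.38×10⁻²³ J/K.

8.95 µV

V_n = √(4kTRB)
4kTRB = 4 × 1.38×10⁻²³ × 290 × 5.00×10¹ × 1.00×10⁸ = 8.00×10⁻¹¹ V²
V_n = √(8.00×10⁻¹¹) = 8.95×10⁻⁶ V = 8.95 µV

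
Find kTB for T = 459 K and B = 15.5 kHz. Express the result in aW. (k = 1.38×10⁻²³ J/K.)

P_n = kTB = 1.38×10⁻²³ × 459 × 1.55×10⁴ = 9.82×10⁻¹⁷ W = 98.2 aW

98.2 aW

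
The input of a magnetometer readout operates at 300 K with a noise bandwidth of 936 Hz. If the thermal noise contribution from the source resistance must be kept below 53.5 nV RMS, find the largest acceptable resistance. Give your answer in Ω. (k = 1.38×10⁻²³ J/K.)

185 Ω

Johnson–Nyquist: V_n = √(4kTRB) ⇒ R = V_n² / (4kTB)
4kTB = 4 × 1.38×10⁻²³ × 300 × 9.36×10² = 1.55×10⁻¹⁷
R = (5.35×10⁻⁸)² / 1.55×10⁻¹⁷ = 1.85×10² Ω = 185 Ω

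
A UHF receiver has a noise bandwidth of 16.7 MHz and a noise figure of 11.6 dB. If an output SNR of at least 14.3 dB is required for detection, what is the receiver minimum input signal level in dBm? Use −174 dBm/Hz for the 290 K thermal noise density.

Sensitivity = −174 + 10 log₁₀(B) + NF + SNR_min
= −174 + 72.23 + 11.6 + 14.3
= −75.87 dBm → −75.9 dBm

−75.9 dBm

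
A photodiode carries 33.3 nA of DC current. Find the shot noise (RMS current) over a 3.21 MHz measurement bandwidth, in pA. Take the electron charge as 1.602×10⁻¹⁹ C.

185 pA

I_n = √(2qI·B)
2qI·B = 2 × 1.602×10⁻¹⁹ × 3.33×10⁻⁸ × 3.21×10⁶ = 3.42×10⁻²⁰ A²
I_n = √(3.42×10⁻²⁰) = 1.85×10⁻¹⁰ A = 185 pA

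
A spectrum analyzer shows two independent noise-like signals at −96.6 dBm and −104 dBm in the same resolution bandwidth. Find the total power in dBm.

Convert to linear, add, convert back:
P₁ = 2.19×10⁻¹³ W, P₂ = 3.98×10⁻¹⁴ W
P_tot = 2.59×10⁻¹³ W → 10 log₁₀(P_tot / 10⁻³) = −95.9 dBm

−95.9 dBm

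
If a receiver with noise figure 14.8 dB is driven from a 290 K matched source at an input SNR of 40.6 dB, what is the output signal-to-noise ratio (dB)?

By definition F = SNR_in/SNR_out, so in dB: SNR_out = SNR_in − NF
SNR_out = 40.6 − 14.8 = 25.8 dB

25.8 dB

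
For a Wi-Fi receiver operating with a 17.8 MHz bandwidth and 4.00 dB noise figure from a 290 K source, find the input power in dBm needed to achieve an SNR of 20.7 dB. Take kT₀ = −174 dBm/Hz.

−76.8 dBm

Sensitivity = −174 + 10 log₁₀(B) + NF + SNR_min
= −174 + 72.5 + 4.00 + 20.7
= −76.80 dBm → −76.8 dBm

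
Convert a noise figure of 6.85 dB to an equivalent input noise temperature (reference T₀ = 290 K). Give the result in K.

1114 K

F = 10^(6.85/10) = 4.84172
T_e = (F − 1)·T₀ = (4.84172 − 1) × 290 = 1114 K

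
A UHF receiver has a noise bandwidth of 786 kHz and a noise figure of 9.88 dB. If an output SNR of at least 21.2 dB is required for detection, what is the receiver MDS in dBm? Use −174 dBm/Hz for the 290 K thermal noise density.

Sensitivity = −174 + 10 log₁₀(B) + NF + SNR_min
= −174 + 58.95 + 9.88 + 21.2
= −83.97 dBm → −84.0 dBm

−84.0 dBm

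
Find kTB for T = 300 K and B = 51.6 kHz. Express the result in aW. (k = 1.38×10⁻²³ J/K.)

P_n = kTB = 1.38×10⁻²³ × 300 × 5.16×10⁴ = 2.14×10⁻¹⁶ W = 214 aW

214 aW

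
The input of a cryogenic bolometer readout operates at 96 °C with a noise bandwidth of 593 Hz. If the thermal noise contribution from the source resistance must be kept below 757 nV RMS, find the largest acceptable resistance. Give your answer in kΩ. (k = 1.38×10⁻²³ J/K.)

47.4 kΩ

T = 96 °C + 273.15 = 369.15 K
Johnson–Nyquist: V_n = √(4kTRB) ⇒ R = V_n² / (4kTB)
4kTB = 4 × 1.38×10⁻²³ × 369.15 × 5.93×10² = 1.21×10⁻¹⁷
R = (7.57×10⁻⁷)² / 1.21×10⁻¹⁷ = 4.74×10⁴ Ω = 47.4 kΩ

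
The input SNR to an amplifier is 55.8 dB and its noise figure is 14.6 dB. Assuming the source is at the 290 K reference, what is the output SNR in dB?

41.2 dB

By definition F = SNR_in/SNR_out, so in dB: SNR_out = SNR_in − NF
SNR_out = 55.8 − 14.6 = 41.2 dB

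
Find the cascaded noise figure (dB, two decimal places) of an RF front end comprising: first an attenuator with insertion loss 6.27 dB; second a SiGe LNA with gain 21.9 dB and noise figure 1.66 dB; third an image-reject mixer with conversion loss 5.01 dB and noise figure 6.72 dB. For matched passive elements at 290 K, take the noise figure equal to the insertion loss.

Convert to linear (a loss of L dB is a gain of −L dB): F_i = 10^(NF_i/10), G_i = 10^(G_i,dB/10)
  Stage 1: F_1 = 10^(6.27/10) = 4.236, G_1 = 10^(−6.27/10) = 0.2360
  Stage 2: F_2 = 10^(1.66/10) = 1.466, G_2 = 10^(21.9/10) = 154.9
  Stage 3: F_3 = 10^(6.72/10) = 4.699, G_3 = 10^(−5.01/10) = 0.3155
Friis cascade:
  F = 4.236 + (1.466 − 1)/0.2360 + (4.699 − 1)/36.56 = 6.310
NF = 10 log₁₀(6.310) = 8.00 dB

8.00 dB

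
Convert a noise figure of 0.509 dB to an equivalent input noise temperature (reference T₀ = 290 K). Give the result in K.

36.1 K

F = 10^(0.509/10) = 1.12435
T_e = (F − 1)·T₀ = (1.12435 − 1) × 290 = 36.1 K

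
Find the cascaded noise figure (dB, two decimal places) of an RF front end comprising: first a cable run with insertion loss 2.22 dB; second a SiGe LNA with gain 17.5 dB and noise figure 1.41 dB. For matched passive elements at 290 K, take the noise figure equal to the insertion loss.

Convert to linear (a loss of L dB is a gain of −L dB): F_i = 10^(NF_i/10), G_i = 10^(G_i,dB/10)
  Stage 1: F_1 = 10^(2.22/10) = 1.667, G_1 = 10^(−2.22/10) = 0.5998
  Stage 2: F_2 = 10^(1.41/10) = 1.384, G_2 = 10^(17.5/10) = 56.23
Friis cascade:
  F = 1.667 + (1.384 − 1)/0.5998 = 2.307
NF = 10 log₁₀(2.307) = 3.63 dB

3.63 dB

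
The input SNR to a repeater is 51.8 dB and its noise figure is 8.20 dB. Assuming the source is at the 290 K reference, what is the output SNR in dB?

43.60 dB

By definition F = SNR_in/SNR_out, so in dB: SNR_out = SNR_in − NF
SNR_out = 51.8 − 8.20 = 43.60 dB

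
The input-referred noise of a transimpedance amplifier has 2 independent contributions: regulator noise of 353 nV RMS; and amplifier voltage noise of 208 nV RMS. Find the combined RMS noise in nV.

Uncorrelated sources add in power (mean-square): V_tot = √(ΣV_i²)
V_tot = √[(3.53×10⁻⁷)² + (2.08×10⁻⁷)²] = 4.10×10⁻⁷ V = 410 nV

410 nV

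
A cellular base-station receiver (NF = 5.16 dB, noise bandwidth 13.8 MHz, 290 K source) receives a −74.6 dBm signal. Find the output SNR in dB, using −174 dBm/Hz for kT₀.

22.8 dB

Noise floor: N = −174 + 10 log₁₀(B) + NF
10 log₁₀(1.38×10⁷) = 71.4 dB
N = −174 + 71.4 + 5.16 = −97.44 dBm
SNR = P_sig − N = −74.6 − (−97.44) = 22.84 dB → 22.8 dB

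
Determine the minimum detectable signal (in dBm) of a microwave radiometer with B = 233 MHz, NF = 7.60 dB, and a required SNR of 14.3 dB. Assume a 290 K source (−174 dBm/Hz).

−68.4 dBm

Sensitivity = −174 + 10 log₁₀(B) + NF + SNR_min
= −174 + 83.67 + 7.60 + 14.3
= −68.43 dBm → −68.4 dBm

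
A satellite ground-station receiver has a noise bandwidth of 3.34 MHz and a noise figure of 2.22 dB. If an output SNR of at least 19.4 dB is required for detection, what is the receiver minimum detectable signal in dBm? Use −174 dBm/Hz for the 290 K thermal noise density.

−87.1 dBm

Sensitivity = −174 + 10 log₁₀(B) + NF + SNR_min
= −174 + 65.24 + 2.22 + 19.4
= −87.14 dBm → −87.1 dBm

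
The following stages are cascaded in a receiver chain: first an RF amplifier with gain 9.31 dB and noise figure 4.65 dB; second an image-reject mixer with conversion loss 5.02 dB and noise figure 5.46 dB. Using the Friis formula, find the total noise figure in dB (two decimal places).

Convert to linear (a loss of L dB is a gain of −L dB): F_i = 10^(NF_i/10), G_i = 10^(G_i,dB/10)
  Stage 1: F_1 = 10^(4.65/10) = 2.917, G_1 = 10^(9.31/10) = 8.531
  Stage 2: F_2 = 10^(5.46/10) = 3.516, G_2 = 10^(−5.02/10) = 0.3148
Friis cascade:
  F = 2.917 + (3.516 − 1)/8.531 = 3.212
NF = 10 log₁₀(3.212) = 5.07 dB

5.07 dB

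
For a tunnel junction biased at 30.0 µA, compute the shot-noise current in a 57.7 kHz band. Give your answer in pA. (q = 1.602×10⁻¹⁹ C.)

745 pA

I_n = √(2qI·B)
2qI·B = 2 × 1.602×10⁻¹⁹ × 3.00×10⁻⁵ × 5.77×10⁴ = 5.55×10⁻¹⁹ A²
I_n = √(5.55×10⁻¹⁹) = 7.45×10⁻¹⁰ A = 745 pA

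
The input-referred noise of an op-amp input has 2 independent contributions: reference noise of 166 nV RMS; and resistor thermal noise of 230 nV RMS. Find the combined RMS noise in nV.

Uncorrelated sources add in power (mean-square): V_tot = √(ΣV_i²)
V_tot = √[(1.66×10⁻⁷)² + (2.30×10⁻⁷)²] = 2.84×10⁻⁷ V = 284 nV

284 nV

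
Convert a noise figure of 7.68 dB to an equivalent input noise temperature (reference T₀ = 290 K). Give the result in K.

1410 K

F = 10^(7.68/10) = 5.86138
T_e = (F − 1)·T₀ = (5.86138 − 1) × 290 = 1410 K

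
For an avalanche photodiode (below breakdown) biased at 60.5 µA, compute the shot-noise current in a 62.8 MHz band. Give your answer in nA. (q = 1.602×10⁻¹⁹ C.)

I_n = √(2qI·B)
2qI·B = 2 × 1.602×10⁻¹⁹ × 6.05×10⁻⁵ × 6.28×10⁷ = 1.22×10⁻¹⁵ A²
I_n = √(1.22×10⁻¹⁵) = 3.49×10⁻⁸ A = 34.9 nA

34.9 nA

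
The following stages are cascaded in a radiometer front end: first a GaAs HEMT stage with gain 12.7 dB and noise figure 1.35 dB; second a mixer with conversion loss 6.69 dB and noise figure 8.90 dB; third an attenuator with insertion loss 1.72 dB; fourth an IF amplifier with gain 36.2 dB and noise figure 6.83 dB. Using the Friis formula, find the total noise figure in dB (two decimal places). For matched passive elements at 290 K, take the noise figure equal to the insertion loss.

5.15 dB

Convert to linear (a loss of L dB is a gain of −L dB): F_i = 10^(NF_i/10), G_i = 10^(G_i,dB/10)
  Stage 1: F_1 = 10^(1.35/10) = 1.365, G_1 = 10^(12.7/10) = 18.62
  Stage 2: F_2 = 10^(8.90/10) = 7.762, G_2 = 10^(−6.69/10) = 0.2143
  Stage 3: F_3 = 10^(1.72/10) = 1.486, G_3 = 10^(−1.72/10) = 0.6730
  Stage 4: F_4 = 10^(6.83/10) = 4.819, G_4 = 10^(36.2/10) = 4169
Friis cascade:
  F = 1.365 + (7.762 − 1)/18.62 + (1.486 − 1)/3.990 + (4.819 − 1)/2.685 = 3.272
NF = 10 log₁₀(3.272) = 5.15 dB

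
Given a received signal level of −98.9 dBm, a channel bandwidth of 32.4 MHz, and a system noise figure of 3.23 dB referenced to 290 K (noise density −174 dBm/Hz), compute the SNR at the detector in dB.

−3.2 dB

Noise floor: N = −174 + 10 log₁₀(B) + NF
10 log₁₀(3.24×10⁷) = 75.11 dB
N = −174 + 75.11 + 3.23 = −95.66 dBm
SNR = P_sig − N = −98.9 − (−95.66) = −3.24 dB → −3.2 dB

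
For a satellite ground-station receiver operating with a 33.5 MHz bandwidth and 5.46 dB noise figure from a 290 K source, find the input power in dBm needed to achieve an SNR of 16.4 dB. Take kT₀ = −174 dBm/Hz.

Sensitivity = −174 + 10 log₁₀(B) + NF + SNR_min
= −174 + 75.25 + 5.46 + 16.4
= −76.89 dBm → −76.9 dBm

−76.9 dBm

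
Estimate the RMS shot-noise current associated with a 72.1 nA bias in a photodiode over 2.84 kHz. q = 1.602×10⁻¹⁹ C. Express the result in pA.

I_n = √(2qI·B)
2qI·B = 2 × 1.602×10⁻¹⁹ × 7.21×10⁻⁸ × 2.84×10³ = 6.56×10⁻²³ A²
I_n = √(6.56×10⁻²³) = 8.10×10⁻¹² A = 8.10 pA

8.10 pA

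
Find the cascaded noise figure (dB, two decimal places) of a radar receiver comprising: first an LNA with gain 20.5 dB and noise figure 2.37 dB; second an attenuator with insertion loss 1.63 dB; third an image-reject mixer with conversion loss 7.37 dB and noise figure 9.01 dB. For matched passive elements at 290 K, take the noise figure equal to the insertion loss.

Convert to linear (a loss of L dB is a gain of −L dB): F_i = 10^(NF_i/10), G_i = 10^(G_i,dB/10)
  Stage 1: F_1 = 10^(2.37/10) = 1.726, G_1 = 10^(20.5/10) = 112.2
  Stage 2: F_2 = 10^(1.63/10) = 1.455, G_2 = 10^(−1.63/10) = 0.6871
  Stage 3: F_3 = 10^(9.01/10) = 7.962, G_3 = 10^(−7.37/10) = 0.1832
Friis cascade:
  F = 1.726 + (1.455 − 1)/112.2 + (7.962 − 1)/77.09 = 1.820
NF = 10 log₁₀(1.820) = 2.60 dB

2.60 dB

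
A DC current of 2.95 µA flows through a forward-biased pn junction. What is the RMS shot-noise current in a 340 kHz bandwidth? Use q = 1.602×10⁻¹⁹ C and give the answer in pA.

567 pA

I_n = √(2qI·B)
2qI·B = 2 × 1.602×10⁻¹⁹ × 2.95×10⁻⁶ × 3.40×10⁵ = 3.21×10⁻¹⁹ A²
I_n = √(3.21×10⁻¹⁹) = 5.67×10⁻¹⁰ A = 567 pA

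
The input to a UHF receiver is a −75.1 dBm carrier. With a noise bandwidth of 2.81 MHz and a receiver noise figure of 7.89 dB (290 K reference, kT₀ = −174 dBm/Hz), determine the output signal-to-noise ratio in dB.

26.5 dB

Noise floor: N = −174 + 10 log₁₀(B) + NF
10 log₁₀(2.81×10⁶) = 64.49 dB
N = −174 + 64.49 + 7.89 = −101.62 dBm
SNR = P_sig − N = −75.1 − (−101.62) = 26.52 dB → 26.5 dB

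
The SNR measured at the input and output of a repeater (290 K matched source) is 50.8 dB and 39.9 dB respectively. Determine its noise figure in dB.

10.9 dB

NF (dB) = SNR_in(dB) − SNR_out(dB) when the source is at T₀
NF = 50.8 − 39.9 = 10.9 dB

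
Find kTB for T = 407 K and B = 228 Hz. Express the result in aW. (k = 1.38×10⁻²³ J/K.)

P_n = kTB = 1.38×10⁻²³ × 407 × 2.28×10² = 1.28×10⁻¹⁸ W = 1.28 aW

1.28 aW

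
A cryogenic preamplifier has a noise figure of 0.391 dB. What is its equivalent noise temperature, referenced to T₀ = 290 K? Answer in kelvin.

F = 10^(0.391/10) = 1.09421
T_e = (F − 1)·T₀ = (1.09421 − 1) × 290 = 27.3 K

27.3 K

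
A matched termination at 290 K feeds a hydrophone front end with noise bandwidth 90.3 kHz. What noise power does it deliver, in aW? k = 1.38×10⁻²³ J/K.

P_n = kTB = 1.38×10⁻²³ × 290 × 9.03×10⁴ = 3.61×10⁻¹⁶ W = 361 aW

361 aW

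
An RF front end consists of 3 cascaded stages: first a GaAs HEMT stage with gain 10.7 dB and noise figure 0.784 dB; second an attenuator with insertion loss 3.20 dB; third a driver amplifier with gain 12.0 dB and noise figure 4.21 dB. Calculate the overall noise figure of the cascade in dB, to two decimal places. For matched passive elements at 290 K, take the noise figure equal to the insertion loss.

Convert to linear (a loss of L dB is a gain of −L dB): F_i = 10^(NF_i/10), G_i = 10^(G_i,dB/10)
  Stage 1: F_1 = 10^(0.784/10) = 1.198, G_1 = 10^(10.7/10) = 11.75
  Stage 2: F_2 = 10^(3.20/10) = 2.089, G_2 = 10^(−3.20/10) = 0.4786
  Stage 3: F_3 = 10^(4.21/10) = 2.636, G_3 = 10^(12.0/10) = 15.85
Friis cascade:
  F = 1.198 + (2.089 − 1)/11.75 + (2.636 − 1)/5.623 = 1.582
NF = 10 log₁₀(1.582) = 1.99 dB

1.99 dB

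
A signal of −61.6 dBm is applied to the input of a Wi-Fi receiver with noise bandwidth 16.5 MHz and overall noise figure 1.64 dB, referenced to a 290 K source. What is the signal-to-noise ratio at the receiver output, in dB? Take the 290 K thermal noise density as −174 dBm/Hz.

Noise floor: N = −174 + 10 log₁₀(B) + NF
10 log₁₀(1.65×10⁷) = 72.17 dB
N = −174 + 72.17 + 1.64 = −100.19 dBm
SNR = P_sig − N = −61.6 − (−100.19) = 38.59 dB → 38.6 dB

38.6 dB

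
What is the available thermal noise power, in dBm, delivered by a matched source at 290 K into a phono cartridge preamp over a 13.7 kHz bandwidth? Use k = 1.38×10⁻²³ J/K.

−132.6 dBm

P_n = kTB = 1.38×10⁻²³ × 290 × 1.37×10⁴ = 5.48×10⁻¹⁷ W
In dBm: 10 log₁₀(5.48×10⁻¹⁷ / 10⁻³) = −132.6 dBm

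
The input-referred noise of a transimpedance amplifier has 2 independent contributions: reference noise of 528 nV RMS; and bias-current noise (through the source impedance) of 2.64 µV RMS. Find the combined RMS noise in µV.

2.69 µV

Uncorrelated sources add in power (mean-square): V_tot = √(ΣV_i²)
V_tot = √[(5.28×10⁻⁷)² + (2.64×10⁻⁶)²] = 2.69×10⁻⁶ V = 2.69 µV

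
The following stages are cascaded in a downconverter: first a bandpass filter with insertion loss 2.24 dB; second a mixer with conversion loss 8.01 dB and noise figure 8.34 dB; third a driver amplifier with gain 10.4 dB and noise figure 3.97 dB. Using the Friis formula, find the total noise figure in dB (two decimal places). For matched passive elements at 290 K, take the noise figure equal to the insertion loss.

Convert to linear (a loss of L dB is a gain of −L dB): F_i = 10^(NF_i/10), G_i = 10^(G_i,dB/10)
  Stage 1: F_1 = 10^(2.24/10) = 1.675, G_1 = 10^(−2.24/10) = 0.5970
  Stage 2: F_2 = 10^(8.34/10) = 6.823, G_2 = 10^(−8.01/10) = 0.1581
  Stage 3: F_3 = 10^(3.97/10) = 2.495, G_3 = 10^(10.4/10) = 10.96
Friis cascade:
  F = 1.675 + (6.823 − 1)/0.5970 + (2.495 − 1)/0.09441 = 27.26
NF = 10 log₁₀(27.26) = 14.36 dB

14.36 dB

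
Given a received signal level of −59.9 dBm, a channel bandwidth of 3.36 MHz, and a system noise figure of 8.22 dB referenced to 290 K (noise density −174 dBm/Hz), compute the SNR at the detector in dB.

40.6 dB

Noise floor: N = −174 + 10 log₁₀(B) + NF
10 log₁₀(3.36×10⁶) = 65.26 dB
N = −174 + 65.26 + 8.22 = −100.52 dBm
SNR = P_sig − N = −59.9 − (−100.52) = 40.62 dB → 40.6 dB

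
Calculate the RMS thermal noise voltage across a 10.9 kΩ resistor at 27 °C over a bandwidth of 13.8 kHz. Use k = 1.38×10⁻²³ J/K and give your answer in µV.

T = 27 °C + 273.15 = 300.15 K
V_n = √(4kTRB)
4kTRB = 4 × 1.38×10⁻²³ × 300.15 × 1.09×10⁴ × 1.38×10⁴ = 2.49×10⁻¹² V²
V_n = √(2.49×10⁻¹²) = 1.58×10⁻⁶ V = 1.58 µV

1.58 µV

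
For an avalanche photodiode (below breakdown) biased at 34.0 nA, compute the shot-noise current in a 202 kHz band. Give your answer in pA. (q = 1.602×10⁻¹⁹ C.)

46.9 pA

I_n = √(2qI·B)
2qI·B = 2 × 1.602×10⁻¹⁹ × 3.40×10⁻⁸ × 2.02×10⁵ = 2.20×10⁻²¹ A²
I_n = √(2.20×10⁻²¹) = 4.69×10⁻¹¹ A = 46.9 pA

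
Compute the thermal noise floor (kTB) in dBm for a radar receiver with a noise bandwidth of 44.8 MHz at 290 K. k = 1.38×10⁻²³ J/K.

−97.5 dBm

P_n = kTB = 1.38×10⁻²³ × 290 × 4.48×10⁷ = 1.79×10⁻¹³ W
In dBm: 10 log₁₀(1.79×10⁻¹³ / 10⁻³) = −97.5 dBm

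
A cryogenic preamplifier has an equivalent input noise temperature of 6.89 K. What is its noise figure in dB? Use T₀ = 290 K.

0.102 dB

F = 1 + T_e/T₀ = 1 + 6.89/290 = 1.02376
NF = 10 log₁₀(1.02376) = 0.102 dB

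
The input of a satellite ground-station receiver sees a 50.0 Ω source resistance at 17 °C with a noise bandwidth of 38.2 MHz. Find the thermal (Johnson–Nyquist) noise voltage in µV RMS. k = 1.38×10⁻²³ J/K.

5.53 µV

T = 17 °C + 273.15 = 290.15 K
V_n = √(4kTRB)
4kTRB = 4 × 1.38×10⁻²³ × 290.15 × 5.00×10¹ × 3.82×10⁷ = 3.06×10⁻¹¹ V²
V_n = √(3.06×10⁻¹¹) = 5.53×10⁻⁶ V = 5.53 µV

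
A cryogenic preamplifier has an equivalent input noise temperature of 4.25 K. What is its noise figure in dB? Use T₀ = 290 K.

F = 1 + T_e/T₀ = 1 + 4.25/290 = 1.01466
NF = 10 log₁₀(1.01466) = 0.063 dB

0.063 dB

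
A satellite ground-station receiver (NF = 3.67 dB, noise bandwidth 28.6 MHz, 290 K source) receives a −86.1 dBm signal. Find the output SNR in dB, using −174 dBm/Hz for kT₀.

9.7 dB

Noise floor: N = −174 + 10 log₁₀(B) + NF
10 log₁₀(2.86×10⁷) = 74.56 dB
N = −174 + 74.56 + 3.67 = −95.77 dBm
SNR = P_sig − N = −86.1 − (−95.77) = 9.67 dB → 9.7 dB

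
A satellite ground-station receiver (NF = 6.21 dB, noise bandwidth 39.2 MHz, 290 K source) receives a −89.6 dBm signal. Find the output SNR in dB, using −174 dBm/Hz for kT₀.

Noise floor: N = −174 + 10 log₁₀(B) + NF
10 log₁₀(3.92×10⁷) = 75.93 dB
N = −174 + 75.93 + 6.21 = −91.86 dBm
SNR = P_sig − N = −89.6 − (−91.86) = 2.26 dB → 2.3 dB

2.3 dB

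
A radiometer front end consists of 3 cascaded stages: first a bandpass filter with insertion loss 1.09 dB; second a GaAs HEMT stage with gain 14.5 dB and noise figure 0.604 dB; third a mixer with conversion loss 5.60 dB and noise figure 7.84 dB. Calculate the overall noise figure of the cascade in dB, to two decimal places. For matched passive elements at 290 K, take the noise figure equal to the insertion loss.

Convert to linear (a loss of L dB is a gain of −L dB): F_i = 10^(NF_i/10), G_i = 10^(G_i,dB/10)
  Stage 1: F_1 = 10^(1.09/10) = 1.285, G_1 = 10^(−1.09/10) = 0.7780
  Stage 2: F_2 = 10^(0.604/10) = 1.149, G_2 = 10^(14.5/10) = 28.18
  Stage 3: F_3 = 10^(7.84/10) = 6.081, G_3 = 10^(−5.60/10) = 0.2754
Friis cascade:
  F = 1.285 + (1.149 − 1)/0.7780 + (6.081 − 1)/21.93 = 1.709
NF = 10 log₁₀(1.709) = 2.33 dB

2.33 dB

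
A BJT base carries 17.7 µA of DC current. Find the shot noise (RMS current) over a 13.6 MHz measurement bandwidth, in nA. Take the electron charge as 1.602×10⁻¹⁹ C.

8.78 nA

I_n = √(2qI·B)
2qI·B = 2 × 1.602×10⁻¹⁹ × 1.77×10⁻⁵ × 1.36×10⁷ = 7.71×10⁻¹⁷ A²
I_n = √(7.71×10⁻¹⁷) = 8.78×10⁻⁹ A = 8.78 nA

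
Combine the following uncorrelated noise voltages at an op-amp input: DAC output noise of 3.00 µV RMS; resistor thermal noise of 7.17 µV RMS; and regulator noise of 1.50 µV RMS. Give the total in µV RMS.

7.92 µV

Uncorrelated sources add in power (mean-square): V_tot = √(ΣV_i²)
V_tot = √[(3.00×10⁻⁶)² + (7.17×10⁻⁶)² + (1.50×10⁻⁶)²] = 7.92×10⁻⁶ V = 7.92 µV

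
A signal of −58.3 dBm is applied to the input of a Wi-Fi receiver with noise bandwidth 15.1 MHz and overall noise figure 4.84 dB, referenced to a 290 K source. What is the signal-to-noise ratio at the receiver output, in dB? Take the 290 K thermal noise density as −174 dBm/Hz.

Noise floor: N = −174 + 10 log₁₀(B) + NF
10 log₁₀(1.51×10⁷) = 71.79 dB
N = −174 + 71.79 + 4.84 = −97.37 dBm
SNR = P_sig − N = −58.3 − (−97.37) = 39.07 dB → 39.1 dB

39.1 dB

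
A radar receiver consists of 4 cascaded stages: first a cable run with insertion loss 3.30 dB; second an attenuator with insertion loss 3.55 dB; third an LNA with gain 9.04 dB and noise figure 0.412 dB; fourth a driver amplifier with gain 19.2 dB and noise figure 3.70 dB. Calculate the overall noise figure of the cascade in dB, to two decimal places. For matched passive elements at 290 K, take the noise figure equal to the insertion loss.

7.88 dB

Convert to linear (a loss of L dB is a gain of −L dB): F_i = 10^(NF_i/10), G_i = 10^(G_i,dB/10)
  Stage 1: F_1 = 10^(3.30/10) = 2.138, G_1 = 10^(−3.30/10) = 0.4677
  Stage 2: F_2 = 10^(3.55/10) = 2.265, G_2 = 10^(−3.55/10) = 0.4416
  Stage 3: F_3 = 10^(0.412/10) = 1.100, G_3 = 10^(9.04/10) = 8.017
  Stage 4: F_4 = 10^(3.70/10) = 2.344, G_4 = 10^(19.2/10) = 83.18
Friis cascade:
  F = 2.138 + (2.265 − 1)/0.4677 + (1.100 − 1)/0.2065 + (2.344 − 1)/1.656 = 6.135
NF = 10 log₁₀(6.135) = 7.88 dB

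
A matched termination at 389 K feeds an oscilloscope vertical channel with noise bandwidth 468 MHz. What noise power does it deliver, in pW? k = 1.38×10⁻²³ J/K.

P_n = kTB = 1.38×10⁻²³ × 389 × 4.68×10⁸ = 2.51×10⁻¹² W = 2.51 pW

2.51 pW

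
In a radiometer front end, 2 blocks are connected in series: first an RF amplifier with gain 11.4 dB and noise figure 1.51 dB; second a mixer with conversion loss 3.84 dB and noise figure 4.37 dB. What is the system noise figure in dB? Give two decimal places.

1.88 dB

Convert to linear (a loss of L dB is a gain of −L dB): F_i = 10^(NF_i/10), G_i = 10^(G_i,dB/10)
  Stage 1: F_1 = 10^(1.51/10) = 1.416, G_1 = 10^(11.4/10) = 13.80
  Stage 2: F_2 = 10^(4.37/10) = 2.735, G_2 = 10^(−3.84/10) = 0.4130
Friis cascade:
  F = 1.416 + (2.735 − 1)/13.80 = 1.542
NF = 10 log₁₀(1.542) = 1.88 dB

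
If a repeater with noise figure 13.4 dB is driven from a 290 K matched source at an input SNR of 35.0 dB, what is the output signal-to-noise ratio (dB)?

21.6 dB

By definition F = SNR_in/SNR_out, so in dB: SNR_out = SNR_in − NF
SNR_out = 35.0 − 13.4 = 21.6 dB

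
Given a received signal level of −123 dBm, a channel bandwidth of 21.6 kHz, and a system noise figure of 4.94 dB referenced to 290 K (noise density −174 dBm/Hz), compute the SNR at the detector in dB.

2.7 dB

Noise floor: N = −174 + 10 log₁₀(B) + NF
10 log₁₀(2.16×10⁴) = 43.34 dB
N = −174 + 43.34 + 4.94 = −125.72 dBm
SNR = P_sig − N = −123 − (−125.72) = 2.72 dB → 2.7 dB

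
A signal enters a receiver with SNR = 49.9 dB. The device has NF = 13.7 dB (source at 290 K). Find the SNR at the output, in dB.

36.2 dB

By definition F = SNR_in/SNR_out, so in dB: SNR_out = SNR_in − NF
SNR_out = 49.9 − 13.7 = 36.2 dB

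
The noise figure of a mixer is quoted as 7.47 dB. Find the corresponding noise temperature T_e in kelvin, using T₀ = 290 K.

1330 K

F = 10^(7.47/10) = 5.5847
T_e = (F − 1)·T₀ = (5.5847 − 1) × 290 = 1330 K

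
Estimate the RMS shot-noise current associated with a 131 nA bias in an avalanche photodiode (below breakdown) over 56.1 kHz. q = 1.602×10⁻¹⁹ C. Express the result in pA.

I_n = √(2qI·B)
2qI·B = 2 × 1.602×10⁻¹⁹ × 1.31×10⁻⁷ × 5.61×10⁴ = 2.35×10⁻²¹ A²
I_n = √(2.35×10⁻²¹) = 4.85×10⁻¹¹ A = 48.5 pA

48.5 pA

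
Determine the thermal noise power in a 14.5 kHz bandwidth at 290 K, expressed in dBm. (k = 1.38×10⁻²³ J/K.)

P_n = kTB = 1.38×10⁻²³ × 290 × 1.45×10⁴ = 5.80×10⁻¹⁷ W
In dBm: 10 log₁₀(5.80×10⁻¹⁷ / 10⁻³) = −132.4 dBm

−132.4 dBm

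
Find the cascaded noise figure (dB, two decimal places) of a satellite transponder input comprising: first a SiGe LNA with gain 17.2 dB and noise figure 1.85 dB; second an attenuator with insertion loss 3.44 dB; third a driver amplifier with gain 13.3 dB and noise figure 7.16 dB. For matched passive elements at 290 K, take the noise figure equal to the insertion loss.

2.38 dB

Convert to linear (a loss of L dB is a gain of −L dB): F_i = 10^(NF_i/10), G_i = 10^(G_i,dB/10)
  Stage 1: F_1 = 10^(1.85/10) = 1.531, G_1 = 10^(17.2/10) = 52.48
  Stage 2: F_2 = 10^(3.44/10) = 2.208, G_2 = 10^(−3.44/10) = 0.4529
  Stage 3: F_3 = 10^(7.16/10) = 5.200, G_3 = 10^(13.3/10) = 21.38
Friis cascade:
  F = 1.531 + (2.208 − 1)/52.48 + (5.200 − 1)/23.77 = 1.731
NF = 10 log₁₀(1.731) = 2.38 dB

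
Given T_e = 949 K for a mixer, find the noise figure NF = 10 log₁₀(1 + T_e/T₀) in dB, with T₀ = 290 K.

6.31 dB

F = 1 + T_e/T₀ = 1 + 949/290 = 4.27241
NF = 10 log₁₀(4.27241) = 6.31 dB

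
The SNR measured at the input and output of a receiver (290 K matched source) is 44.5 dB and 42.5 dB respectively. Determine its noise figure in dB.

NF (dB) = SNR_in(dB) − SNR_out(dB) when the source is at T₀
NF = 44.5 − 42.5 = 2.0 dB

2.0 dB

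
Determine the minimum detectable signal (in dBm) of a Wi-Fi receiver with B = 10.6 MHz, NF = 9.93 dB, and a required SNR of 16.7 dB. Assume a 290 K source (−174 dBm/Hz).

Sensitivity = −174 + 10 log₁₀(B) + NF + SNR_min
= −174 + 70.25 + 9.93 + 16.7
= −77.12 dBm → −77.1 dBm

−77.1 dBm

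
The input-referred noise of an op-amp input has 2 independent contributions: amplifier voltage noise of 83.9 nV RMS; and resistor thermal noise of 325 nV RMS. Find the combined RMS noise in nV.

Uncorrelated sources add in power (mean-square): V_tot = √(ΣV_i²)
V_tot = √[(8.39×10⁻⁸)² + (3.25×10⁻⁷)²] = 3.36×10⁻⁷ V = 336 nV

336 nV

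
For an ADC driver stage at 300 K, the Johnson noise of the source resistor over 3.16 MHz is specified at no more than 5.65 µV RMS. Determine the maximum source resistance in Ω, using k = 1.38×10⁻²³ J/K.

610 Ω

Johnson–Nyquist: V_n = √(4kTRB) ⇒ R = V_n² / (4kTB)
4kTB = 4 × 1.38×10⁻²³ × 300 × 3.16×10⁶ = 5.23×10⁻¹⁴
R = (5.65×10⁻⁶)² / 5.23×10⁻¹⁴ = 6.10×10² Ω = 610 Ω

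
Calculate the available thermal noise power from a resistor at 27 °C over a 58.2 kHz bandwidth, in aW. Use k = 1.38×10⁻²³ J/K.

T = 27 °C + 273.15 = 300.15 K
P_n = kTB = 1.38×10⁻²³ × 300.15 × 5.82×10⁴ = 2.41×10⁻¹⁶ W = 241 aW

241 aW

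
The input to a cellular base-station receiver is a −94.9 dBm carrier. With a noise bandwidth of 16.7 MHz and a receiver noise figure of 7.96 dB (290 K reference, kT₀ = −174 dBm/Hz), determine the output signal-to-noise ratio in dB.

Noise floor: N = −174 + 10 log₁₀(B) + NF
10 log₁₀(1.67×10⁷) = 72.23 dB
N = −174 + 72.23 + 7.96 = −93.81 dBm
SNR = P_sig − N = −94.9 − (−93.81) = −1.09 dB → −1.1 dB

−1.1 dB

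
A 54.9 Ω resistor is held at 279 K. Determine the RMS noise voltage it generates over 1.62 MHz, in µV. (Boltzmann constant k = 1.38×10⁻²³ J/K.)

V_n = √(4kTRB)
4kTRB = 4 × 1.38×10⁻²³ × 279 × 5.49×10¹ × 1.62×10⁶ = 1.37×10⁻¹² V²
V_n = √(1.37×10⁻¹²) = 1.17×10⁻⁶ V = 1.17 µV

1.17 µV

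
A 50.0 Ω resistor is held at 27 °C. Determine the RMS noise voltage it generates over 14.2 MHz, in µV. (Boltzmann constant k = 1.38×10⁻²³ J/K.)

T = 27 °C + 273.15 = 300.15 K
V_n = √(4kTRB)
4kTRB = 4 × 1.38×10⁻²³ × 300.15 × 5.00×10¹ × 1.42×10⁷ = 1.18×10⁻¹¹ V²
V_n = √(1.18×10⁻¹¹) = 3.43×10⁻⁶ V = 3.43 µV

3.43 µV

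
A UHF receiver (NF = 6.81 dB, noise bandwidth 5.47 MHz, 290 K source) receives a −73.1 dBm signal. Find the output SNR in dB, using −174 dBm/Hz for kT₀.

26.7 dB

Noise floor: N = −174 + 10 log₁₀(B) + NF
10 log₁₀(5.47×10⁶) = 67.38 dB
N = −174 + 67.38 + 6.81 = −99.81 dBm
SNR = P_sig − N = −73.1 − (−99.81) = 26.71 dB → 26.7 dB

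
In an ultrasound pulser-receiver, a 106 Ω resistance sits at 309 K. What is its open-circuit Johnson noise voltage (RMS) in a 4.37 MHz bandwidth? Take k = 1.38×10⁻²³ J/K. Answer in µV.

2.81 µV

V_n = √(4kTRB)
4kTRB = 4 × 1.38×10⁻²³ × 309 × 1.06×10² × 4.37×10⁶ = 7.90×10⁻¹² V²
V_n = √(7.90×10⁻¹²) = 2.81×10⁻⁶ V = 2.81 µV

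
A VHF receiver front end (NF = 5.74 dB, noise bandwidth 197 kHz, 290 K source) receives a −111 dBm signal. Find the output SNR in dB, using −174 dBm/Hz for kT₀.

4.3 dB

Noise floor: N = −174 + 10 log₁₀(B) + NF
10 log₁₀(1.97×10⁵) = 52.94 dB
N = −174 + 52.94 + 5.74 = −115.32 dBm
SNR = P_sig − N = −111 − (−115.32) = 4.32 dB → 4.3 dB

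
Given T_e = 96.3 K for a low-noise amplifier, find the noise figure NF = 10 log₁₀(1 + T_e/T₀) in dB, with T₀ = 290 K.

1.25 dB

F = 1 + T_e/T₀ = 1 + 96.3/290 = 1.33207
NF = 10 log₁₀(1.33207) = 1.25 dB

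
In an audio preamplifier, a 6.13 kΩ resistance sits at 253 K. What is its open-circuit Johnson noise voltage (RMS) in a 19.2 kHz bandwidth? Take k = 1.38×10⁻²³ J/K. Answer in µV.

1.28 µV

V_n = √(4kTRB)
4kTRB = 4 × 1.38×10⁻²³ × 253 × 6.13×10³ × 1.92×10⁴ = 1.64×10⁻¹² V²
V_n = √(1.64×10⁻¹²) = 1.28×10⁻⁶ V = 1.28 µV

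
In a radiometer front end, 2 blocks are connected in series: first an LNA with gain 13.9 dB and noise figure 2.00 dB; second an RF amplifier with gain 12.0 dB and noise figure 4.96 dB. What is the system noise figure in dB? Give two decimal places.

2.23 dB

Convert to linear (a loss of L dB is a gain of −L dB): F_i = 10^(NF_i/10), G_i = 10^(G_i,dB/10)
  Stage 1: F_1 = 10^(2.00/10) = 1.585, G_1 = 10^(13.9/10) = 24.55
  Stage 2: F_2 = 10^(4.96/10) = 3.133, G_2 = 10^(12.0/10) = 15.85
Friis cascade:
  F = 1.585 + (3.133 − 1)/24.55 = 1.672
NF = 10 log₁₀(1.672) = 2.23 dB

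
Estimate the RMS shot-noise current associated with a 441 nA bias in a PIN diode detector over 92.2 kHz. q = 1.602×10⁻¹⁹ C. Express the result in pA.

114 pA

I_n = √(2qI·B)
2qI·B = 2 × 1.602×10⁻¹⁹ × 4.41×10⁻⁷ × 9.22×10⁴ = 1.30×10⁻²⁰ A²
I_n = √(1.30×10⁻²⁰) = 1.14×10⁻¹⁰ A = 114 pA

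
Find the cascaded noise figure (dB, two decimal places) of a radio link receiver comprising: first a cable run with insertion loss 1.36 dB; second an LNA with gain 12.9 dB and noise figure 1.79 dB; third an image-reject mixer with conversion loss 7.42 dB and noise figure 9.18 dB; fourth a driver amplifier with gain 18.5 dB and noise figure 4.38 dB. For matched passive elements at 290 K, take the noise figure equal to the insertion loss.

5.12 dB

Convert to linear (a loss of L dB is a gain of −L dB): F_i = 10^(NF_i/10), G_i = 10^(G_i,dB/10)
  Stage 1: F_1 = 10^(1.36/10) = 1.368, G_1 = 10^(−1.36/10) = 0.7311
  Stage 2: F_2 = 10^(1.79/10) = 1.510, G_2 = 10^(12.9/10) = 19.50
  Stage 3: F_3 = 10^(9.18/10) = 8.279, G_3 = 10^(−7.42/10) = 0.1811
  Stage 4: F_4 = 10^(4.38/10) = 2.742, G_4 = 10^(18.5/10) = 70.79
Friis cascade:
  F = 1.368 + (1.510 − 1)/0.7311 + (8.279 − 1)/14.26 + (2.742 − 1)/2.582 = 3.250
NF = 10 log₁₀(3.250) = 5.12 dB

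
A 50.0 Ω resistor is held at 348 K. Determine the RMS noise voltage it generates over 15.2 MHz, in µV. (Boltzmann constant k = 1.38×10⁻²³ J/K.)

3.82 µV

V_n = √(4kTRB)
4kTRB = 4 × 1.38×10⁻²³ × 348 × 5.00×10¹ × 1.52×10⁷ = 1.46×10⁻¹¹ V²
V_n = √(1.46×10⁻¹¹) = 3.82×10⁻⁶ V = 3.82 µV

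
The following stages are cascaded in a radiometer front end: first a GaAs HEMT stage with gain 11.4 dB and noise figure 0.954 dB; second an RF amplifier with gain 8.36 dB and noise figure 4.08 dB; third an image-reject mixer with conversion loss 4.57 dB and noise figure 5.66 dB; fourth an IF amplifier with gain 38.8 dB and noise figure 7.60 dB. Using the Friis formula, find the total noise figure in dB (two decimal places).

Convert to linear (a loss of L dB is a gain of −L dB): F_i = 10^(NF_i/10), G_i = 10^(G_i,dB/10)
  Stage 1: F_1 = 10^(0.954/10) = 1.246, G_1 = 10^(11.4/10) = 13.80
  Stage 2: F_2 = 10^(4.08/10) = 2.559, G_2 = 10^(8.36/10) = 6.855
  Stage 3: F_3 = 10^(5.66/10) = 3.681, G_3 = 10^(−4.57/10) = 0.3491
  Stage 4: F_4 = 10^(7.60/10) = 5.754, G_4 = 10^(38.8/10) = 7586
Friis cascade:
  F = 1.246 + (2.559 − 1)/13.80 + (3.681 − 1)/94.62 + (5.754 − 1)/33.04 = 1.531
NF = 10 log₁₀(1.531) = 1.85 dB

1.85 dB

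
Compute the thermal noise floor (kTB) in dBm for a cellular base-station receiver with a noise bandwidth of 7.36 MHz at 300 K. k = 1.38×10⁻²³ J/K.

−105.2 dBm

P_n = kTB = 1.38×10⁻²³ × 300 × 7.36×10⁶ = 3.05×10⁻¹⁴ W
In dBm: 10 log₁₀(3.05×10⁻¹⁴ / 10⁻³) = −105.2 dBm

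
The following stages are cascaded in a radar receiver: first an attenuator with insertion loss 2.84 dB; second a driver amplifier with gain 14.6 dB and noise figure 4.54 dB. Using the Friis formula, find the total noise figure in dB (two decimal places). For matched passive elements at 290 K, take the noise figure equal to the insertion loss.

7.38 dB

Convert to linear (a loss of L dB is a gain of −L dB): F_i = 10^(NF_i/10), G_i = 10^(G_i,dB/10)
  Stage 1: F_1 = 10^(2.84/10) = 1.923, G_1 = 10^(−2.84/10) = 0.5200
  Stage 2: F_2 = 10^(4.54/10) = 2.844, G_2 = 10^(14.6/10) = 28.84
Friis cascade:
  F = 1.923 + (2.844 − 1)/0.5200 = 5.470
NF = 10 log₁₀(5.470) = 7.38 dB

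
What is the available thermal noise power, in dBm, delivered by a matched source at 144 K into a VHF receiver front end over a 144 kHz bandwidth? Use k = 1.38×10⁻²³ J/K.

P_n = kTB = 1.38×10⁻²³ × 144 × 1.44×10⁵ = 2.86×10⁻¹⁶ W
In dBm: 10 log₁₀(2.86×10⁻¹⁶ / 10⁻³) = −125.4 dBm

−125.4 dBm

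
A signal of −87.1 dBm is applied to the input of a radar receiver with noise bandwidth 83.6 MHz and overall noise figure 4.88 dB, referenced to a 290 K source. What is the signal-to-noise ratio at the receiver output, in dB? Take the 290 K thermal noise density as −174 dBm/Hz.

2.8 dB

Noise floor: N = −174 + 10 log₁₀(B) + NF
10 log₁₀(8.36×10⁷) = 79.22 dB
N = −174 + 79.22 + 4.88 = −89.90 dBm
SNR = P_sig − N = −87.1 − (−89.90) = 2.80 dB → 2.8 dB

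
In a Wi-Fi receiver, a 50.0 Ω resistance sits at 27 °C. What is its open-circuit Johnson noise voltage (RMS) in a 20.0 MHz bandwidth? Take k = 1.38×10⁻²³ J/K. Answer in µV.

T = 27 °C + 273.15 = 300.15 K
V_n = √(4kTRB)
4kTRB = 4 × 1.38×10⁻²³ × 300.15 × 5.00×10¹ × 2.00×10⁷ = 1.66×10⁻¹¹ V²
V_n = √(1.66×10⁻¹¹) = 4.07×10⁻⁶ V = 4.07 µV

4.07 µV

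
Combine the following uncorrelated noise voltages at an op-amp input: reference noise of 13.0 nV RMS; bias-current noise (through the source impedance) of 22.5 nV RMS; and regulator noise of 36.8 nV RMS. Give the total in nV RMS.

45.0 nV

Uncorrelated sources add in power (mean-square): V_tot = √(ΣV_i²)
V_tot = √[(1.30×10⁻⁸)² + (2.25×10⁻⁸)² + (3.68×10⁻⁸)²] = 4.50×10⁻⁸ V = 45.0 nV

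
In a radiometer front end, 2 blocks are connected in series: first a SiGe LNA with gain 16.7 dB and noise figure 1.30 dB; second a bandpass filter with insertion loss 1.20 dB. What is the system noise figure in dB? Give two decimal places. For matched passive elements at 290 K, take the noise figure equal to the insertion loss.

1.32 dB

Convert to linear (a loss of L dB is a gain of −L dB): F_i = 10^(NF_i/10), G_i = 10^(G_i,dB/10)
  Stage 1: F_1 = 10^(1.30/10) = 1.349, G_1 = 10^(16.7/10) = 46.77
  Stage 2: F_2 = 10^(1.20/10) = 1.318, G_2 = 10^(−1.20/10) = 0.7586
Friis cascade:
  F = 1.349 + (1.318 − 1)/46.77 = 1.356
NF = 10 log₁₀(1.356) = 1.32 dB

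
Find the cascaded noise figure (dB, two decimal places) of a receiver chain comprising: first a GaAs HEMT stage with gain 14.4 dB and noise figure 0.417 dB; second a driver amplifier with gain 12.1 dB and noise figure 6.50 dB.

Convert to linear (a loss of L dB is a gain of −L dB): F_i = 10^(NF_i/10), G_i = 10^(G_i,dB/10)
  Stage 1: F_1 = 10^(0.417/10) = 1.101, G_1 = 10^(14.4/10) = 27.54
  Stage 2: F_2 = 10^(6.50/10) = 4.467, G_2 = 10^(12.1/10) = 16.22
Friis cascade:
  F = 1.101 + (4.467 − 1)/27.54 = 1.227
NF = 10 log₁₀(1.227) = 0.89 dB

0.89 dB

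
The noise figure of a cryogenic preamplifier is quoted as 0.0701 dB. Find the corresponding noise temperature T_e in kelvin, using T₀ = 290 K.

F = 10^(0.0701/10) = 1.01627
T_e = (F − 1)·T₀ = (1.01627 − 1) × 290 = 4.72 K

4.72 K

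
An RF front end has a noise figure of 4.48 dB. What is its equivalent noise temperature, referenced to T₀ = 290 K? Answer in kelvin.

F = 10^(4.48/10) = 2.80543
T_e = (F − 1)·T₀ = (2.80543 − 1) × 290 = 524 K

524 K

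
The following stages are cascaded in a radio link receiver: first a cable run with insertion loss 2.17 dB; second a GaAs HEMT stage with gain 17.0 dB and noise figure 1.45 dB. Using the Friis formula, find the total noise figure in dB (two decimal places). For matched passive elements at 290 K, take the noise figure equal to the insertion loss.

3.62 dB

Convert to linear (a loss of L dB is a gain of −L dB): F_i = 10^(NF_i/10), G_i = 10^(G_i,dB/10)
  Stage 1: F_1 = 10^(2.17/10) = 1.648, G_1 = 10^(−2.17/10) = 0.6067
  Stage 2: F_2 = 10^(1.45/10) = 1.396, G_2 = 10^(17.0/10) = 50.12
Friis cascade:
  F = 1.648 + (1.396 − 1)/0.6067 = 2.301
NF = 10 log₁₀(2.301) = 3.62 dB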